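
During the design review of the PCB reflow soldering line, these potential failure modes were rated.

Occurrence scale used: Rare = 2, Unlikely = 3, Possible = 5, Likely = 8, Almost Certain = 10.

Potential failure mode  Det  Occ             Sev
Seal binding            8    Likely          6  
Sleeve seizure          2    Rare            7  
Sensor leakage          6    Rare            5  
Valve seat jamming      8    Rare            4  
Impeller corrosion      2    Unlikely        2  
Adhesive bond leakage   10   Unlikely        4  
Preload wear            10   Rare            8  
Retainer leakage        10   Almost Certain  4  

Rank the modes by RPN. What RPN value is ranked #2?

RPN = Severity × Occurrence × Detection:
  Seal binding: 6 × 8 × 8 = 384
  Sleeve seizure: 7 × 2 × 2 = 28
  Sensor leakage: 5 × 2 × 6 = 60
  Valve seat jamming: 4 × 2 × 8 = 64
  Impeller corrosion: 2 × 3 × 2 = 12
  Adhesive bond leakage: 4 × 3 × 10 = 120
  Preload wear: 8 × 2 × 10 = 160
  Retainer leakage: 4 × 10 × 10 = 400
Sorted descending: 400, 384, 160, 120, 64, 60, 28, 12.
The second-highest RPN is 384 (Seal binding).

384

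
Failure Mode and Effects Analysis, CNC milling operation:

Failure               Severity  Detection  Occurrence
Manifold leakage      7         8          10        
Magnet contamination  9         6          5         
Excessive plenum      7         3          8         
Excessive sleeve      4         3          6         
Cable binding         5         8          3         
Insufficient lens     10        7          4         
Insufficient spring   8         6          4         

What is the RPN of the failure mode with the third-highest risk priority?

270

RPN = Severity × Occurrence × Detection:
  Manifold leakage: 7 × 10 × 8 = 560
  Magnet contamination: 9 × 5 × 6 = 270
  Excessive plenum: 7 × 8 × 3 = 168
  Excessive sleeve: 4 × 6 × 3 = 72
  Cable binding: 5 × 3 × 8 = 120
  Insufficient lens: 10 × 4 × 7 = 280
  Insufficient spring: 8 × 4 × 6 = 192
Sorted descending: 560, 280, 270, 192, 168, 120, 72.
The third-highest RPN is 270 (Magnet contamination).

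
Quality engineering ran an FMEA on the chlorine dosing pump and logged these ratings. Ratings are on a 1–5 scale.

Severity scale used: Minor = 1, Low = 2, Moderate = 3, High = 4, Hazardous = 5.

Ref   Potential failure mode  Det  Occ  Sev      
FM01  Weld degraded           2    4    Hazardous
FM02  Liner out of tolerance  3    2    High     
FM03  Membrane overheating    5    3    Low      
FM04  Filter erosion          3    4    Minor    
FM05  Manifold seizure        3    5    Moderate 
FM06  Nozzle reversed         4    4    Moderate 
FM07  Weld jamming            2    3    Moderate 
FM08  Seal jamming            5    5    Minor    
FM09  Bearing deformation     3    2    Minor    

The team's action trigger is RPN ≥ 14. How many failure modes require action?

RPN = Severity × Occurrence × Detection:
  FM01: 5 × 4 × 2 = 40
  FM02: 4 × 2 × 3 = 24
  FM03: 2 × 3 × 5 = 30
  FM04: 1 × 4 × 3 = 12
  FM05: 3 × 5 × 3 = 45
  FM06: 3 × 4 × 4 = 48
  FM07: 3 × 3 × 2 = 18
  FM08: 1 × 5 × 5 = 25
  FM09: 1 × 2 × 3 = 6
Modes with RPN ≥ 14: FM01 (40), FM02 (24), FM03 (30), FM05 (45), FM06 (48), FM07 (18), FM08 (25) → 7.

7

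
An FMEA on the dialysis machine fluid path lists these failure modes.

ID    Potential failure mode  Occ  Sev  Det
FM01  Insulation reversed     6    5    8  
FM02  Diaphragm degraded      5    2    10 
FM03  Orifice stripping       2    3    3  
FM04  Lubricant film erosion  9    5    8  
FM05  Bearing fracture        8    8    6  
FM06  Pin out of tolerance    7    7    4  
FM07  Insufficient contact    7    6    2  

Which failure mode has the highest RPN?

RPN = Severity × Occurrence × Detection:
  FM01: 5 × 6 × 8 = 240
  FM02: 2 × 5 × 10 = 100
  FM03: 3 × 2 × 3 = 18
  FM04: 5 × 9 × 8 = 360
  FM05: 8 × 8 × 6 = 384
  FM06: 7 × 7 × 4 = 196
  FM07: 6 × 7 × 2 = 84
Highest RPN is 384 → FM05.

FM05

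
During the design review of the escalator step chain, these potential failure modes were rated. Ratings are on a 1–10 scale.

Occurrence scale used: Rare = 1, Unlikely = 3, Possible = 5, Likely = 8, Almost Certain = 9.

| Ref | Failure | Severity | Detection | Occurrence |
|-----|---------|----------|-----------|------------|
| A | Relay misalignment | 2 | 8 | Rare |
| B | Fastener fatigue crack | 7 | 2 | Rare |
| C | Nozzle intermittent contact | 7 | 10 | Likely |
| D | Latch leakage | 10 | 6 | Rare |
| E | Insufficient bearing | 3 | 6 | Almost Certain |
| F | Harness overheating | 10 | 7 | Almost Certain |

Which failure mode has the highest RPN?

F

RPN = Severity × Occurrence × Detection:
  A: 2 × 1 × 8 = 16
  B: 7 × 1 × 2 = 14
  C: 7 × 8 × 10 = 560
  D: 10 × 1 × 6 = 60
  E: 3 × 9 × 6 = 162
  F: 10 × 9 × 7 = 630
Highest RPN is 630 → F.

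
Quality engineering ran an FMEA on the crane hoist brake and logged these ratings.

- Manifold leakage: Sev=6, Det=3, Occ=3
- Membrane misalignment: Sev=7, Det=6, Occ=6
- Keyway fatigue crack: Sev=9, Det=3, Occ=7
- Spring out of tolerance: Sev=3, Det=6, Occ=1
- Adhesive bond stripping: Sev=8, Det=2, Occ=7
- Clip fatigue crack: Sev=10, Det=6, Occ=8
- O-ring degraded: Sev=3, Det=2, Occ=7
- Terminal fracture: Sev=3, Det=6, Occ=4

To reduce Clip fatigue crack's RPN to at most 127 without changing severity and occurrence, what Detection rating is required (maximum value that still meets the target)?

1

Clip fatigue crack: S=10, O=8, D=6 → current RPN = 480.
Fixed product = 80. Need 80 × D ≤ 127, so D ≤ 127/80 = 1.59.
Maximum integer Detection rating = 1 (gives RPN 80; D=2 would give 160 > 127).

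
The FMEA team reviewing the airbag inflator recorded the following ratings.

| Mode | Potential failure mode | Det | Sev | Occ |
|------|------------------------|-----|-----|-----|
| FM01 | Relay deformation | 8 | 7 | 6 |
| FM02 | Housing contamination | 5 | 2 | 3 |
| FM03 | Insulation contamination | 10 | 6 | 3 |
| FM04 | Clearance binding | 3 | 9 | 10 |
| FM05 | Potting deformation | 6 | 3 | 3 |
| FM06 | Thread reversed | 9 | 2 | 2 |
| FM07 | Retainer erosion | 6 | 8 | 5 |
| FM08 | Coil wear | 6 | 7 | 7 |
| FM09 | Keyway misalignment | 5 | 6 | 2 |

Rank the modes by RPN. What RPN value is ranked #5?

180

RPN = Severity × Occurrence × Detection:
  FM01: 7 × 6 × 8 = 336
  FM02: 2 × 3 × 5 = 30
  FM03: 6 × 3 × 10 = 180
  FM04: 9 × 10 × 3 = 270
  FM05: 3 × 3 × 6 = 54
  FM06: 2 × 2 × 9 = 36
  FM07: 8 × 5 × 6 = 240
  FM08: 7 × 7 × 6 = 294
  FM09: 6 × 2 × 5 = 60
Sorted descending: 336, 294, 270, 240, 180, 60, 54, 36, 30.
The fifth-highest RPN is 180 (FM03).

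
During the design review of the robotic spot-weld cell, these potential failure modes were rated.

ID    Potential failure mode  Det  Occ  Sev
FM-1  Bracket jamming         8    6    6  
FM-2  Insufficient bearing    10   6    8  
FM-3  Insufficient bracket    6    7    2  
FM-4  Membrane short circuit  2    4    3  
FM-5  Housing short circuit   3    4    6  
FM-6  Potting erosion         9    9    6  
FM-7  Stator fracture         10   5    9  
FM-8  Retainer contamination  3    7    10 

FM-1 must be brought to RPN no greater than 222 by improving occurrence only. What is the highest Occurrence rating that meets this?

4

FM-1: S=6, O=6, D=8 → current RPN = 288.
Fixed product = 48. Need 48 × O ≤ 222, so O ≤ 222/48 = 4.62.
Maximum integer Occurrence rating = 4 (gives RPN 192; O=5 would give 240 > 222).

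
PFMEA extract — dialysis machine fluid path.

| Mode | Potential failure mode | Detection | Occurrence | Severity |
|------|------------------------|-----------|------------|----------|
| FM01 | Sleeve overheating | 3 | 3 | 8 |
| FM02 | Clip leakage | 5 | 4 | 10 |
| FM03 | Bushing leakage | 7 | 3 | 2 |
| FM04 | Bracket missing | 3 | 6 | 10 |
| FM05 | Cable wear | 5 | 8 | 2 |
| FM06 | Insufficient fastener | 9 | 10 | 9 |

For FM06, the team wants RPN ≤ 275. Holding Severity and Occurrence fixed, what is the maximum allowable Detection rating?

3

FM06: S=9, O=10, D=9 → current RPN = 810.
Fixed product = 90. Need 90 × D ≤ 275, so D ≤ 275/90 = 3.06.
Maximum integer Detection rating = 3 (gives RPN 270; D=4 would give 360 > 275).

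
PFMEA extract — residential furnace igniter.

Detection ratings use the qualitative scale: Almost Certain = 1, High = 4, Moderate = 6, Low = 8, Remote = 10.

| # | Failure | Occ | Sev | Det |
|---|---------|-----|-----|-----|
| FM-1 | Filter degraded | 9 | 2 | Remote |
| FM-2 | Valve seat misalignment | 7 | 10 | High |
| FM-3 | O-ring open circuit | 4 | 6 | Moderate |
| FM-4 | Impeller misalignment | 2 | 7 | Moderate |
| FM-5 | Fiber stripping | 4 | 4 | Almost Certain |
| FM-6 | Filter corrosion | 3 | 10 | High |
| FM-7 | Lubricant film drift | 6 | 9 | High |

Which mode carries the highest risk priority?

FM-2

RPN = Severity × Occurrence × Detection:
  FM-1: 2 × 9 × 10 = 180
  FM-2: 10 × 7 × 4 = 280
  FM-3: 6 × 4 × 6 = 144
  FM-4: 7 × 2 × 6 = 84
  FM-5: 4 × 4 × 1 = 16
  FM-6: 10 × 3 × 4 = 120
  FM-7: 9 × 6 × 4 = 216
Highest RPN is 280 → FM-2.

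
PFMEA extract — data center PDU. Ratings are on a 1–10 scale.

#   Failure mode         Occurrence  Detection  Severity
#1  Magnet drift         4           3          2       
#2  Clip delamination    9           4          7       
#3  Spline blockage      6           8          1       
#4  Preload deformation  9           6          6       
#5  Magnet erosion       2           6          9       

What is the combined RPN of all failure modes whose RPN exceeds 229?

RPN = Severity × Occurrence × Detection:
  #1: 2 × 4 × 3 = 24
  #2: 7 × 9 × 4 = 252
  #3: 1 × 6 × 8 = 48
  #4: 6 × 9 × 6 = 324
  #5: 9 × 2 × 6 = 108
RPN > 229: #2 (252), #4 (324).
Sum: 252 + 324 = 576.

576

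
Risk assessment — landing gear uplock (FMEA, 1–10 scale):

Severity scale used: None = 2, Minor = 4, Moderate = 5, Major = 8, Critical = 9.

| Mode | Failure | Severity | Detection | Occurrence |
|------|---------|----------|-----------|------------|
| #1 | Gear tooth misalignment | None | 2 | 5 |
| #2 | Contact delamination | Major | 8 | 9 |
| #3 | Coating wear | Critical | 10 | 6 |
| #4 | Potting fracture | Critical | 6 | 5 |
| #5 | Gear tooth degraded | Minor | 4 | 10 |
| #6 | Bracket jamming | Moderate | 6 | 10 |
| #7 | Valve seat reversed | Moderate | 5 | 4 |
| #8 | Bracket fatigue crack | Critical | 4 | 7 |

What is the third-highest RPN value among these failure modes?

300

RPN = Severity × Occurrence × Detection:
  #1: 2 × 5 × 2 = 20
  #2: 8 × 9 × 8 = 576
  #3: 9 × 6 × 10 = 540
  #4: 9 × 5 × 6 = 270
  #5: 4 × 10 × 4 = 160
  #6: 5 × 10 × 6 = 300
  #7: 5 × 4 × 5 = 100
  #8: 9 × 7 × 4 = 252
Sorted descending: 576, 540, 300, 270, 252, 160, 100, 20.
The third-highest RPN is 300 (#6).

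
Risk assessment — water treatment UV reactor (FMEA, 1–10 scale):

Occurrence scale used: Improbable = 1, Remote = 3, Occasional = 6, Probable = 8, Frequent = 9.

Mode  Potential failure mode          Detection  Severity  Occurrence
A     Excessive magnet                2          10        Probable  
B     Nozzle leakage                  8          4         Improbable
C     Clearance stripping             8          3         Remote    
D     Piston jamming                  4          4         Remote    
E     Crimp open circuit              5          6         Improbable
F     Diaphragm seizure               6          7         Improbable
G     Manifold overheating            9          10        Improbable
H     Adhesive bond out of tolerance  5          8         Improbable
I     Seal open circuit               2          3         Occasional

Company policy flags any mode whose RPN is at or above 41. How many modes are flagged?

5

RPN = Severity × Occurrence × Detection:
  A: 10 × 8 × 2 = 160
  B: 4 × 1 × 8 = 32
  C: 3 × 3 × 8 = 72
  D: 4 × 3 × 4 = 48
  E: 6 × 1 × 5 = 30
  F: 7 × 1 × 6 = 42
  G: 10 × 1 × 9 = 90
  H: 8 × 1 × 5 = 40
  I: 3 × 6 × 2 = 36
Modes with RPN ≥ 41: A (160), C (72), D (48), F (42), G (90) → 5.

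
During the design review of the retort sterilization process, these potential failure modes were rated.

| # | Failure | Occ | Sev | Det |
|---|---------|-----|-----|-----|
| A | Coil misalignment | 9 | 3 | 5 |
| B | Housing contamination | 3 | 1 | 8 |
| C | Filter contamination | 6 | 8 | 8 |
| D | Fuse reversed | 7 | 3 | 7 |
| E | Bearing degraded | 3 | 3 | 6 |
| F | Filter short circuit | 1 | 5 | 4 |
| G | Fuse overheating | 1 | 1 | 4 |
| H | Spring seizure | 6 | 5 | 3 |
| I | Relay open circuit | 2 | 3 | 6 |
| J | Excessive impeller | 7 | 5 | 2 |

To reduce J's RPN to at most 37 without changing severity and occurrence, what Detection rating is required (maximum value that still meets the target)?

J: S=5, O=7, D=2 → current RPN = 70.
Fixed product = 35. Need 35 × D ≤ 37, so D ≤ 37/35 = 1.06.
Maximum integer Detection rating = 1 (gives RPN 35; D=2 would give 70 > 37).

1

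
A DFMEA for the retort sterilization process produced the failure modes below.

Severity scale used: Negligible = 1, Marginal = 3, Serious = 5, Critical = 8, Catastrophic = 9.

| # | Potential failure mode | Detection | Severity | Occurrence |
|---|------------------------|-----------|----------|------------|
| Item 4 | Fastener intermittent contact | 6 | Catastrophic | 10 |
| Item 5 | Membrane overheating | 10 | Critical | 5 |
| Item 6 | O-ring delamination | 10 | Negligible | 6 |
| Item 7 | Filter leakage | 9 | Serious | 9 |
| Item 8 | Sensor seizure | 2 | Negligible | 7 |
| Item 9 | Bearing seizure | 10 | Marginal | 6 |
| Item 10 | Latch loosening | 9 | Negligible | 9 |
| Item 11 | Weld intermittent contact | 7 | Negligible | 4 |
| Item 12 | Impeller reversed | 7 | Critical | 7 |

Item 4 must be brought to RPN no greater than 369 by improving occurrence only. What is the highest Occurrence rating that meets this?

Item 4: S=9, O=10, D=6 → current RPN = 540.
Fixed product = 54. Need 54 × O ≤ 369, so O ≤ 369/54 = 6.83.
Maximum integer Occurrence rating = 6 (gives RPN 324; O=7 would give 378 > 369).

6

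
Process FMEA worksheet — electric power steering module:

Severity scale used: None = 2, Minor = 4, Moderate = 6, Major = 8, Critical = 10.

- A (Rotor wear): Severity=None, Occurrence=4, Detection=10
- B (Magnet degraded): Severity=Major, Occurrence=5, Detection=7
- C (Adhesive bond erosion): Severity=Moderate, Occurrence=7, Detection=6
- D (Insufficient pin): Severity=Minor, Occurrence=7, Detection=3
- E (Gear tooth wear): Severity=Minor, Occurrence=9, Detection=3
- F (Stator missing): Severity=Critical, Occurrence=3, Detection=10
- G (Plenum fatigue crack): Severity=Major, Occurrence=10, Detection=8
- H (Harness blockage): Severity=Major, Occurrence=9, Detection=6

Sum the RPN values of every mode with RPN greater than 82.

RPN = Severity × Occurrence × Detection:
  A: 2 × 4 × 10 = 80
  B: 8 × 5 × 7 = 280
  C: 6 × 7 × 6 = 252
  D: 4 × 7 × 3 = 84
  E: 4 × 9 × 3 = 108
  F: 10 × 3 × 10 = 300
  G: 8 × 10 × 8 = 640
  H: 8 × 9 × 6 = 432
RPN > 82: B (280), C (252), D (84), E (108), F (300), G (640), H (432).
Sum: 280 + 252 + 84 + 108 + 300 + 640 + 432 = 2096.

2096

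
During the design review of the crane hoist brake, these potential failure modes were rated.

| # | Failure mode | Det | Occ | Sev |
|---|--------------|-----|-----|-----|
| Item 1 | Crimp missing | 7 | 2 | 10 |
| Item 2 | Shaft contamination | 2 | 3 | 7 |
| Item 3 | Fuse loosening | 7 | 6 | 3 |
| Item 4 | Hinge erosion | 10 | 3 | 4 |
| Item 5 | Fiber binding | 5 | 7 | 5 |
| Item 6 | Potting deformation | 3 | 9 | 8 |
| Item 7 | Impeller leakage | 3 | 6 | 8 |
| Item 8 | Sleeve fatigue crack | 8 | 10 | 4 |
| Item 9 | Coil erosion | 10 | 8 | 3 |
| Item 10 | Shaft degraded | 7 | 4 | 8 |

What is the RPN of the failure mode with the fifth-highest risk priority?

175

RPN = Severity × Occurrence × Detection:
  Item 1: 10 × 2 × 7 = 140
  Item 2: 7 × 3 × 2 = 42
  Item 3: 3 × 6 × 7 = 126
  Item 4: 4 × 3 × 10 = 120
  Item 5: 5 × 7 × 5 = 175
  Item 6: 8 × 9 × 3 = 216
  Item 7: 8 × 6 × 3 = 144
  Item 8: 4 × 10 × 8 = 320
  Item 9: 3 × 8 × 10 = 240
  Item 10: 8 × 4 × 7 = 224
Sorted descending: 320, 240, 224, 216, 175, 144, 140, 126, 120, 42.
The fifth-highest RPN is 175 (Item 5).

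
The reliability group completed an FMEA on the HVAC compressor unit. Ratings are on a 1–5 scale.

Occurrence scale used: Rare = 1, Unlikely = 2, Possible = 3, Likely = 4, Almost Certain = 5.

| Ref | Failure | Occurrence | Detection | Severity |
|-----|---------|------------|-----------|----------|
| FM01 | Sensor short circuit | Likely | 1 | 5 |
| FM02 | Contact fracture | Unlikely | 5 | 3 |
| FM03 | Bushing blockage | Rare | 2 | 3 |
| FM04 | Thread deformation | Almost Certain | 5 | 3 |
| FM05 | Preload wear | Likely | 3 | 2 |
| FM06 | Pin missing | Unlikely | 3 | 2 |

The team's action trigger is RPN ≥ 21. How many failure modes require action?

RPN = Severity × Occurrence × Detection:
  FM01: 5 × 4 × 1 = 20
  FM02: 3 × 2 × 5 = 30
  FM03: 3 × 1 × 2 = 6
  FM04: 3 × 5 × 5 = 75
  FM05: 2 × 4 × 3 = 24
  FM06: 2 × 2 × 3 = 12
Modes with RPN ≥ 21: FM02 (30), FM04 (75), FM05 (24) → 3.

3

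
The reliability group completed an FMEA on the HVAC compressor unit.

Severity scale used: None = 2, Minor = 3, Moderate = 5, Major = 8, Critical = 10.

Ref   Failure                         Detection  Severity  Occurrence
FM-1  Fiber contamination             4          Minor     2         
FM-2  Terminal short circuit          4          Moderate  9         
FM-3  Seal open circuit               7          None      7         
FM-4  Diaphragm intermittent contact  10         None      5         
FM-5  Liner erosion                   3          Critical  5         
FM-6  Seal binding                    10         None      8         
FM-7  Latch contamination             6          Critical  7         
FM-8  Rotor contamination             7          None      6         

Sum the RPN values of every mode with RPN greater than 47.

RPN = Severity × Occurrence × Detection:
  FM-1: 3 × 2 × 4 = 24
  FM-2: 5 × 9 × 4 = 180
  FM-3: 2 × 7 × 7 = 98
  FM-4: 2 × 5 × 10 = 100
  FM-5: 10 × 5 × 3 = 150
  FM-6: 2 × 8 × 10 = 160
  FM-7: 10 × 7 × 6 = 420
  FM-8: 2 × 6 × 7 = 84
RPN > 47: FM-2 (180), FM-3 (98), FM-4 (100), FM-5 (150), FM-6 (160), FM-7 (420), FM-8 (84).
Sum: 180 + 98 + 100 + 150 + 160 + 420 + 84 = 1192.

1192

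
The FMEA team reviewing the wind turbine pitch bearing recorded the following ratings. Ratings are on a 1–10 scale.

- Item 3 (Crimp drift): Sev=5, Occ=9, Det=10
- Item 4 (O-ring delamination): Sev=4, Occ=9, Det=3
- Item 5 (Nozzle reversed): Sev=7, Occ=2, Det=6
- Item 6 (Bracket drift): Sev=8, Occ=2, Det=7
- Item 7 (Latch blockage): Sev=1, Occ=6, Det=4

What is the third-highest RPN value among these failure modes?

108

RPN = Severity × Occurrence × Detection:
  Item 3: 5 × 9 × 10 = 450
  Item 4: 4 × 9 × 3 = 108
  Item 5: 7 × 2 × 6 = 84
  Item 6: 8 × 2 × 7 = 112
  Item 7: 1 × 6 × 4 = 24
Sorted descending: 450, 112, 108, 84, 24.
The third-highest RPN is 108 (Item 4).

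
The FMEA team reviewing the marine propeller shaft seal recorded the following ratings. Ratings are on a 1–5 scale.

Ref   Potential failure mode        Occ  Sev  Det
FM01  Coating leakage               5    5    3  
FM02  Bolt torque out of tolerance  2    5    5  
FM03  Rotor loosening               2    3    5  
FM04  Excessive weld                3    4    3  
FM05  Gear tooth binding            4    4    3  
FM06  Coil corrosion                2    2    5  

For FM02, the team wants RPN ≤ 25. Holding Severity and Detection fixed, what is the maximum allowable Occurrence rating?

FM02: S=5, O=2, D=5 → current RPN = 50.
Fixed product = 25. Need 25 × O ≤ 25, so O ≤ 25/25 = 1.00.
Maximum integer Occurrence rating = 1 (gives RPN 25; O=2 would give 50 > 25).

1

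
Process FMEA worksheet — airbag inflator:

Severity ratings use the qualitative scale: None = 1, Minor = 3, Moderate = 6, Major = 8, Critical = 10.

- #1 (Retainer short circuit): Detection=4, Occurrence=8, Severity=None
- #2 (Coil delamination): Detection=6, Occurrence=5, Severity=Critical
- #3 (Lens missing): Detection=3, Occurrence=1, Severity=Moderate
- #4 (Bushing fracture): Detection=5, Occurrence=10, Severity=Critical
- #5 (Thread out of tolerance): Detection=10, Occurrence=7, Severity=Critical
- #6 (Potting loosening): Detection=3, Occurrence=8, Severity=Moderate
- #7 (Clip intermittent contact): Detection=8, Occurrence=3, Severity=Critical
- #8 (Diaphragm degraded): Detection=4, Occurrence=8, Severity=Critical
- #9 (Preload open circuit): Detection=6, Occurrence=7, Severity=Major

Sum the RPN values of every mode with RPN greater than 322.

1536

RPN = Severity × Occurrence × Detection:
  #1: 1 × 8 × 4 = 32
  #2: 10 × 5 × 6 = 300
  #3: 6 × 1 × 3 = 18
  #4: 10 × 10 × 5 = 500
  #5: 10 × 7 × 10 = 700
  #6: 6 × 8 × 3 = 144
  #7: 10 × 3 × 8 = 240
  #8: 10 × 8 × 4 = 320
  #9: 8 × 7 × 6 = 336
RPN > 322: #4 (500), #5 (700), #9 (336).
Sum: 500 + 700 + 336 = 1536.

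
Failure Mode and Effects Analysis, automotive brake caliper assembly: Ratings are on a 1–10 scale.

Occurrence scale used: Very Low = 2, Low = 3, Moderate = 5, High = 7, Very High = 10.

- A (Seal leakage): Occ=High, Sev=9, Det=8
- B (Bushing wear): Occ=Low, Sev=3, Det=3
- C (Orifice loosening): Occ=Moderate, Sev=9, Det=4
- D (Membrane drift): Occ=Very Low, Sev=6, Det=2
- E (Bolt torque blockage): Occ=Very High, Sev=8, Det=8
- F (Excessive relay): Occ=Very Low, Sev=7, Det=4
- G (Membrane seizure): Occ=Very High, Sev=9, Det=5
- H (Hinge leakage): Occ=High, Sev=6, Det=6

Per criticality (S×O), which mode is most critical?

Criticality = Severity × Occurrence:
  A: 9 × 7 = 63
  B: 3 × 3 = 9
  C: 9 × 5 = 45
  D: 6 × 2 = 12
  E: 8 × 10 = 80
  F: 7 × 2 = 14
  G: 9 × 10 = 90
  H: 6 × 7 = 42
Highest criticality is 90 → G.

G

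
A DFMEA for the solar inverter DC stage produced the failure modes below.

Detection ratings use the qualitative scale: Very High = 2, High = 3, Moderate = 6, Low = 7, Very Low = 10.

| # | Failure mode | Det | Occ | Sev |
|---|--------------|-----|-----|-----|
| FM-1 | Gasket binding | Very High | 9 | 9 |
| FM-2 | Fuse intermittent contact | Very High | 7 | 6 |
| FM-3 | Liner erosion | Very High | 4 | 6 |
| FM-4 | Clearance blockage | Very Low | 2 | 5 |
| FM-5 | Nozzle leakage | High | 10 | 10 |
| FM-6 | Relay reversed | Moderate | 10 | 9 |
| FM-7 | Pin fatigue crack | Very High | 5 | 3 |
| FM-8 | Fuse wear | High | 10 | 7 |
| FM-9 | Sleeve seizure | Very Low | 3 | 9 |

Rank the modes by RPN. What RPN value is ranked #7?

RPN = Severity × Occurrence × Detection:
  FM-1: 9 × 9 × 2 = 162
  FM-2: 6 × 7 × 2 = 84
  FM-3: 6 × 4 × 2 = 48
  FM-4: 5 × 2 × 10 = 100
  FM-5: 10 × 10 × 3 = 300
  FM-6: 9 × 10 × 6 = 540
  FM-7: 3 × 5 × 2 = 30
  FM-8: 7 × 10 × 3 = 210
  FM-9: 9 × 3 × 10 = 270
Sorted descending: 540, 300, 270, 210, 162, 100, 84, 48, 30.
The seventh-highest RPN is 84 (FM-2).

84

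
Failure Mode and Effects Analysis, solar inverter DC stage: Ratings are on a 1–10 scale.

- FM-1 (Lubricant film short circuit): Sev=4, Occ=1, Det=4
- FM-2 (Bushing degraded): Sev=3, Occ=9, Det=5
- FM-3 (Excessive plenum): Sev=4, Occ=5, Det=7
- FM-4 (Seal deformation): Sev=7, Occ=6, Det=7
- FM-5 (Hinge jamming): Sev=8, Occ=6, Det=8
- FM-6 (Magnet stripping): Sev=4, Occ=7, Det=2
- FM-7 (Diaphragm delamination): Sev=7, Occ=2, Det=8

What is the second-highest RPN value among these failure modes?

294

RPN = Severity × Occurrence × Detection:
  FM-1: 4 × 1 × 4 = 16
  FM-2: 3 × 9 × 5 = 135
  FM-3: 4 × 5 × 7 = 140
  FM-4: 7 × 6 × 7 = 294
  FM-5: 8 × 6 × 8 = 384
  FM-6: 4 × 7 × 2 = 56
  FM-7: 7 × 2 × 8 = 112
Sorted descending: 384, 294, 140, 135, 112, 56, 16.
The second-highest RPN is 294 (FM-4).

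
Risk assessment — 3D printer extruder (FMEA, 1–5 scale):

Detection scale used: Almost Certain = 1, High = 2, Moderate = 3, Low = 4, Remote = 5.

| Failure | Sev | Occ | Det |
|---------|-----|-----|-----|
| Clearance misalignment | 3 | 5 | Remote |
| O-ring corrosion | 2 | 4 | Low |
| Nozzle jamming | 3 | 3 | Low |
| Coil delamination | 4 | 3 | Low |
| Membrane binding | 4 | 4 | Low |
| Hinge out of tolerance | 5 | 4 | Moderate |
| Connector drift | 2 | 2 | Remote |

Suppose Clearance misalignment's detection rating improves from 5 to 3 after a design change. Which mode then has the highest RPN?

RPN = Severity × Occurrence × Detection:
  Clearance misalignment: 3 × 5 × 5 = 75
  O-ring corrosion: 2 × 4 × 4 = 32
  Nozzle jamming: 3 × 3 × 4 = 36
  Coil delamination: 4 × 3 × 4 = 48
  Membrane binding: 4 × 4 × 4 = 64
  Hinge out of tolerance: 5 × 4 × 3 = 60
  Connector drift: 2 × 2 × 5 = 20
After action: Clearance misalignment → 3 × 5 × 3 = 45.
Revised RPNs: Membrane binding=64, Hinge out of tolerance=60, Coil delamination=48, Clearance misalignment=45, Nozzle jamming=36, O-ring corrosion=32, Connector drift=20.
Highest is now Membrane binding (64).

Membrane binding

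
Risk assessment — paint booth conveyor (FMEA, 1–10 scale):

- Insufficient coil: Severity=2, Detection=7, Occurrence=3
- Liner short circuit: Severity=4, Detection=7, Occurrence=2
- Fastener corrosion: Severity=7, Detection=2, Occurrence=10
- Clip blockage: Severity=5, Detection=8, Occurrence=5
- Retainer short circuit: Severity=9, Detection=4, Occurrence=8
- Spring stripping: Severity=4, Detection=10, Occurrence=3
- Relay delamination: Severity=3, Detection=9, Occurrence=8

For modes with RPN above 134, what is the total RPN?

844

RPN = Severity × Occurrence × Detection:
  Insufficient coil: 2 × 3 × 7 = 42
  Liner short circuit: 4 × 2 × 7 = 56
  Fastener corrosion: 7 × 10 × 2 = 140
  Clip blockage: 5 × 5 × 8 = 200
  Retainer short circuit: 9 × 8 × 4 = 288
  Spring stripping: 4 × 3 × 10 = 120
  Relay delamination: 3 × 8 × 9 = 216
RPN > 134: Fastener corrosion (140), Clip blockage (200), Retainer short circuit (288), Relay delamination (216).
Sum: 140 + 200 + 288 + 216 = 844.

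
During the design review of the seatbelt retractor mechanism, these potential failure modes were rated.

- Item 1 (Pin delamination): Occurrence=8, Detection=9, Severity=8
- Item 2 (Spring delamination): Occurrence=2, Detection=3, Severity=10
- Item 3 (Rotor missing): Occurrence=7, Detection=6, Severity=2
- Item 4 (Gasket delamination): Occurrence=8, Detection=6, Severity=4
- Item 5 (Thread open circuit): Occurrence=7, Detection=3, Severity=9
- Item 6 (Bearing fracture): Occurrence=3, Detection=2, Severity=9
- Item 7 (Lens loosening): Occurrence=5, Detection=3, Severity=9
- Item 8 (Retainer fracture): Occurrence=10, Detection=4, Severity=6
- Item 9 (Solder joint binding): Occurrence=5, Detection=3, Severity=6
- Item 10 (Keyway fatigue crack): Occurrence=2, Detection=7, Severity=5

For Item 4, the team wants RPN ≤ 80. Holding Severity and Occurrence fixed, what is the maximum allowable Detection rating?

Item 4: S=4, O=8, D=6 → current RPN = 192.
Fixed product = 32. Need 32 × D ≤ 80, so D ≤ 80/32 = 2.50.
Maximum integer Detection rating = 2 (gives RPN 64; D=3 would give 96 > 80).

2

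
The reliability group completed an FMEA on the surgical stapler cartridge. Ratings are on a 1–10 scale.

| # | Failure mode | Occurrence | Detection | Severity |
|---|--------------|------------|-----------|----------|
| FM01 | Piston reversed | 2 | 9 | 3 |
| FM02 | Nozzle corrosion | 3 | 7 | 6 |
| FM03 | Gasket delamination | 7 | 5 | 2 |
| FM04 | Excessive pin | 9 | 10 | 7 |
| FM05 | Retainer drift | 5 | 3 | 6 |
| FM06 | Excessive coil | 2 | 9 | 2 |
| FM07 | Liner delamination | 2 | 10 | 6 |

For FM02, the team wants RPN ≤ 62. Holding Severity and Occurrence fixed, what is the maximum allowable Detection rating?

3

FM02: S=6, O=3, D=7 → current RPN = 126.
Fixed product = 18. Need 18 × D ≤ 62, so D ≤ 62/18 = 3.44.
Maximum integer Detection rating = 3 (gives RPN 54; D=4 would give 72 > 62).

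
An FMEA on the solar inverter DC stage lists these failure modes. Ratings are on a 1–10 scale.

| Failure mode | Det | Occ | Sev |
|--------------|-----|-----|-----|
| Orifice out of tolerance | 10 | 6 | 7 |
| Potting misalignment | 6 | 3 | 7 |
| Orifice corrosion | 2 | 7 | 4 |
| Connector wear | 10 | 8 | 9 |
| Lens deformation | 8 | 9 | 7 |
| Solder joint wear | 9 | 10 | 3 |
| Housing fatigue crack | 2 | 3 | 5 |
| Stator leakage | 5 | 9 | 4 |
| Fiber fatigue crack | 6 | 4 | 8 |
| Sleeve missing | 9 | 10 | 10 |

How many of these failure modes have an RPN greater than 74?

8

RPN = Severity × Occurrence × Detection:
  Orifice out of tolerance: 7 × 6 × 10 = 420
  Potting misalignment: 7 × 3 × 6 = 126
  Orifice corrosion: 4 × 7 × 2 = 56
  Connector wear: 9 × 8 × 10 = 720
  Lens deformation: 7 × 9 × 8 = 504
  Solder joint wear: 3 × 10 × 9 = 270
  Housing fatigue crack: 5 × 3 × 2 = 30
  Stator leakage: 4 × 9 × 5 = 180
  Fiber fatigue crack: 8 × 4 × 6 = 192
  Sleeve missing: 10 × 10 × 9 = 900
Modes with RPN > 74: Orifice out of tolerance (420), Potting misalignment (126), Connector wear (720), Lens deformation (504), Solder joint wear (270), Stator leakage (180), Fiber fatigue crack (192), Sleeve missing (900) → 8.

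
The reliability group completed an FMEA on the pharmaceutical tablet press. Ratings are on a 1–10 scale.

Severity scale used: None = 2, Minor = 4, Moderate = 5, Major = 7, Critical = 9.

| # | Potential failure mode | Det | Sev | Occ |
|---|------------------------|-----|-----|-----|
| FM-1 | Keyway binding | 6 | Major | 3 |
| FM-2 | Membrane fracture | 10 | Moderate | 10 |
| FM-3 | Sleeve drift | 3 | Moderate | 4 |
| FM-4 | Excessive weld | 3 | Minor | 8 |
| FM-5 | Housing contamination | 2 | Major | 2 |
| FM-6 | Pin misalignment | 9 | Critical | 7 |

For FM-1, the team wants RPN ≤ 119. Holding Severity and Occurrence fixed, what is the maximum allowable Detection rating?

5

FM-1: S=7, O=3, D=6 → current RPN = 126.
Fixed product = 21. Need 21 × D ≤ 119, so D ≤ 119/21 = 5.67.
Maximum integer Detection rating = 5 (gives RPN 105; D=6 would give 126 > 119).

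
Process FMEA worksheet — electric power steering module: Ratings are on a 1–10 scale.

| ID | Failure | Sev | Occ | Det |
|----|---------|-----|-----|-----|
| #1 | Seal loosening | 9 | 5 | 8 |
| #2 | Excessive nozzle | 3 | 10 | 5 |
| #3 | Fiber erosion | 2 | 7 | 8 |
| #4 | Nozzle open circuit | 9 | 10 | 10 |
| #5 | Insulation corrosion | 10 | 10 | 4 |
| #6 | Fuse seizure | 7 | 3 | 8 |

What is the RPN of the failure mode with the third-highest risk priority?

360

RPN = Severity × Occurrence × Detection:
  #1: 9 × 5 × 8 = 360
  #2: 3 × 10 × 5 = 150
  #3: 2 × 7 × 8 = 112
  #4: 9 × 10 × 10 = 900
  #5: 10 × 10 × 4 = 400
  #6: 7 × 3 × 8 = 168
Sorted descending: 900, 400, 360, 168, 150, 112.
The third-highest RPN is 360 (#1).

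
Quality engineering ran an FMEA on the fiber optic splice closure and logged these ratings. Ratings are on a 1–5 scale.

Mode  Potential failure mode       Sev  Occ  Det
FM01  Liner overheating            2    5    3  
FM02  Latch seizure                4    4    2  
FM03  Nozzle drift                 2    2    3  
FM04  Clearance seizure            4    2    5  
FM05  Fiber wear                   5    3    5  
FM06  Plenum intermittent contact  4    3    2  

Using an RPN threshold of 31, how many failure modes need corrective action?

3

RPN = Severity × Occurrence × Detection:
  FM01: 2 × 5 × 3 = 30
  FM02: 4 × 4 × 2 = 32
  FM03: 2 × 2 × 3 = 12
  FM04: 4 × 2 × 5 = 40
  FM05: 5 × 3 × 5 = 75
  FM06: 4 × 3 × 2 = 24
Modes with RPN ≥ 31: FM02 (32), FM04 (40), FM05 (75) → 3.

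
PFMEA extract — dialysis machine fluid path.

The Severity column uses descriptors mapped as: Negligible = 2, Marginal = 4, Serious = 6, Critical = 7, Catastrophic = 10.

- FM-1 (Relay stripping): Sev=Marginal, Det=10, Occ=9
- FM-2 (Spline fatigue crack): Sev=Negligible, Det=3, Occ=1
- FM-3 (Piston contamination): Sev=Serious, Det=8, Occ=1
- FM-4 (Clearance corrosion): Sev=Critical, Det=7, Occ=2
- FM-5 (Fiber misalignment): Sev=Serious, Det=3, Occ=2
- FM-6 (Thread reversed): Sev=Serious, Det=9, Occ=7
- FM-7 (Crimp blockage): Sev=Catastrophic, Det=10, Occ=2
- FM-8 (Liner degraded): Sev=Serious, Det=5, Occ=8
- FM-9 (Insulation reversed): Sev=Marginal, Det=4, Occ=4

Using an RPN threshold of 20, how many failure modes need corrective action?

8

RPN = Severity × Occurrence × Detection:
  FM-1: 4 × 9 × 10 = 360
  FM-2: 2 × 1 × 3 = 6
  FM-3: 6 × 1 × 8 = 48
  FM-4: 7 × 2 × 7 = 98
  FM-5: 6 × 2 × 3 = 36
  FM-6: 6 × 7 × 9 = 378
  FM-7: 10 × 2 × 10 = 200
  FM-8: 6 × 8 × 5 = 240
  FM-9: 4 × 4 × 4 = 64
Modes with RPN ≥ 20: FM-1 (360), FM-3 (48), FM-4 (98), FM-5 (36), FM-6 (378), FM-7 (200), FM-8 (240), FM-9 (64) → 8.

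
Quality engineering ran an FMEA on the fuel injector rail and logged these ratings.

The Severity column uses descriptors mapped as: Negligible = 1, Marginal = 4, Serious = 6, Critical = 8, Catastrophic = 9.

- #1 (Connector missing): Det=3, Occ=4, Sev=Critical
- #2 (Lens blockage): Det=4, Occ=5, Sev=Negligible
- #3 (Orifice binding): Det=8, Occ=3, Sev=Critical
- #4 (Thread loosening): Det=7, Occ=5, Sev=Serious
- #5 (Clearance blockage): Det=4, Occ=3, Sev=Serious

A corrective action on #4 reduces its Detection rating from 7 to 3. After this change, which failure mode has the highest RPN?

#3

RPN = Severity × Occurrence × Detection:
  #1: 8 × 4 × 3 = 96
  #2: 1 × 5 × 4 = 20
  #3: 8 × 3 × 8 = 192
  #4: 6 × 5 × 7 = 210
  #5: 6 × 3 × 4 = 72
After action: #4 → 6 × 5 × 3 = 90.
Revised RPNs: #3=192, #1=96, #4=90, #5=72, #2=20.
Highest is now #3 (192).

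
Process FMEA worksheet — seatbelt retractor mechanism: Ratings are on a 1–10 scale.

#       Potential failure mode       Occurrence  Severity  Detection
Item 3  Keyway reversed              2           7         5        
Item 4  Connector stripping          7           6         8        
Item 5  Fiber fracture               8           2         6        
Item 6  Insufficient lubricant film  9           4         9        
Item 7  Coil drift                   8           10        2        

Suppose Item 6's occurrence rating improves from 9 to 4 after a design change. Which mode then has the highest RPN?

RPN = Severity × Occurrence × Detection:
  Item 3: 7 × 2 × 5 = 70
  Item 4: 6 × 7 × 8 = 336
  Item 5: 2 × 8 × 6 = 96
  Item 6: 4 × 9 × 9 = 324
  Item 7: 10 × 8 × 2 = 160
After action: Item 6 → 4 × 4 × 9 = 144.
Revised RPNs: Item 4=336, Item 7=160, Item 6=144, Item 5=96, Item 3=70.
Highest is now Item 4 (336).

Item 4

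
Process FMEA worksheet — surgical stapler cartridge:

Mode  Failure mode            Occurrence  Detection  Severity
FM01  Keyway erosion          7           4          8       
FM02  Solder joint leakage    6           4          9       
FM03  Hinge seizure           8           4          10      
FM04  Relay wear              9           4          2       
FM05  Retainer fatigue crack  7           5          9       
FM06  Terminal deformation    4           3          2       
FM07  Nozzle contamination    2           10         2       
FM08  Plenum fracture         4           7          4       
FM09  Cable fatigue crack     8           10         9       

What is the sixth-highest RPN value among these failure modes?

112

RPN = Severity × Occurrence × Detection:
  FM01: 8 × 7 × 4 = 224
  FM02: 9 × 6 × 4 = 216
  FM03: 10 × 8 × 4 = 320
  FM04: 2 × 9 × 4 = 72
  FM05: 9 × 7 × 5 = 315
  FM06: 2 × 4 × 3 = 24
  FM07: 2 × 2 × 10 = 40
  FM08: 4 × 4 × 7 = 112
  FM09: 9 × 8 × 10 = 720
Sorted descending: 720, 320, 315, 224, 216, 112, 72, 40, 24.
The sixth-highest RPN is 112 (FM08).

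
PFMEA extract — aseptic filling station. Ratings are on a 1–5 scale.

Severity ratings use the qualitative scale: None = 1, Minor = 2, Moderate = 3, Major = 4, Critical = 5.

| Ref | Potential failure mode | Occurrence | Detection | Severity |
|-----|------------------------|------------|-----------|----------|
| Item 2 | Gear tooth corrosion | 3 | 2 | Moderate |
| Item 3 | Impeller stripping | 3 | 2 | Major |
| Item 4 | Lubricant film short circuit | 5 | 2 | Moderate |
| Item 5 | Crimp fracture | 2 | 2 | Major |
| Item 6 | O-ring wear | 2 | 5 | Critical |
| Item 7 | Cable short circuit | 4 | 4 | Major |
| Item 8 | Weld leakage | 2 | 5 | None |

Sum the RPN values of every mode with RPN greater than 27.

144

RPN = Severity × Occurrence × Detection:
  Item 2: 3 × 3 × 2 = 18
  Item 3: 4 × 3 × 2 = 24
  Item 4: 3 × 5 × 2 = 30
  Item 5: 4 × 2 × 2 = 16
  Item 6: 5 × 2 × 5 = 50
  Item 7: 4 × 4 × 4 = 64
  Item 8: 1 × 2 × 5 = 10
RPN > 27: Item 4 (30), Item 6 (50), Item 7 (64).
Sum: 30 + 50 + 64 = 144.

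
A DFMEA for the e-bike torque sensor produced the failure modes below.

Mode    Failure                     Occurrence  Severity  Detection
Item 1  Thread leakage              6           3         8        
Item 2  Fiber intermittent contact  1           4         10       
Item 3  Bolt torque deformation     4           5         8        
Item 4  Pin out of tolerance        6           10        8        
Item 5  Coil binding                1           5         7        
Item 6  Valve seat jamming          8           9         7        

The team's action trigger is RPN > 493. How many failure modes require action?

1

RPN = Severity × Occurrence × Detection:
  Item 1: 3 × 6 × 8 = 144
  Item 2: 4 × 1 × 10 = 40
  Item 3: 5 × 4 × 8 = 160
  Item 4: 10 × 6 × 8 = 480
  Item 5: 5 × 1 × 7 = 35
  Item 6: 9 × 8 × 7 = 504
Modes with RPN > 493: Item 6 (504) → 1.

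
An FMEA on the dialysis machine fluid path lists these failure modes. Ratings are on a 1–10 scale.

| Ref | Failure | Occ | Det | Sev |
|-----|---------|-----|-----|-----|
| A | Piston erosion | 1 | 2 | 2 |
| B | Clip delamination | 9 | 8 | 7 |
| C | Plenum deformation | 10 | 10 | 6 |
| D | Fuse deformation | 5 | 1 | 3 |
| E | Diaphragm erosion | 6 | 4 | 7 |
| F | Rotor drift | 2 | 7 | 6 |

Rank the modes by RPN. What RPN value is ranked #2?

RPN = Severity × Occurrence × Detection:
  A: 2 × 1 × 2 = 4
  B: 7 × 9 × 8 = 504
  C: 6 × 10 × 10 = 600
  D: 3 × 5 × 1 = 15
  E: 7 × 6 × 4 = 168
  F: 6 × 2 × 7 = 84
Sorted descending: 600, 504, 168, 84, 15, 4.
The second-highest RPN is 504 (B).

504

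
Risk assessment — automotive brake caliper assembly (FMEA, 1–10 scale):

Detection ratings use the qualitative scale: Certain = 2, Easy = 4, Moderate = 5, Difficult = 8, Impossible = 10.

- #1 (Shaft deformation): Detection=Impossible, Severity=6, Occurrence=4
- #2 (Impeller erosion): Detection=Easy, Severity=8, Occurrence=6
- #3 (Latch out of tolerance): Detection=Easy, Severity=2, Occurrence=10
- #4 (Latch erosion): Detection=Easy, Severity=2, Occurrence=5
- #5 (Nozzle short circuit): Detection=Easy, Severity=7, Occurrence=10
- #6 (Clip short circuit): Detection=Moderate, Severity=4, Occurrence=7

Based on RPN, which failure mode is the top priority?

#5

RPN = Severity × Occurrence × Detection:
  #1: 6 × 4 × 10 = 240
  #2: 8 × 6 × 4 = 192
  #3: 2 × 10 × 4 = 80
  #4: 2 × 5 × 4 = 40
  #5: 7 × 10 × 4 = 280
  #6: 4 × 7 × 5 = 140
Highest RPN is 280 → #5.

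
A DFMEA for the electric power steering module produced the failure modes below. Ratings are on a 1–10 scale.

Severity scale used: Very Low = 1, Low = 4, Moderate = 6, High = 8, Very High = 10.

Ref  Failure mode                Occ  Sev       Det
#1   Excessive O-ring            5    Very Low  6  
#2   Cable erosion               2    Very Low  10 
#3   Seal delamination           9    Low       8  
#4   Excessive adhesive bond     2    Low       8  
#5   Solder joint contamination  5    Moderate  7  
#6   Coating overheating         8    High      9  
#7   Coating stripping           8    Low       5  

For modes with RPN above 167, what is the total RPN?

1074

RPN = Severity × Occurrence × Detection:
  #1: 1 × 5 × 6 = 30
  #2: 1 × 2 × 10 = 20
  #3: 4 × 9 × 8 = 288
  #4: 4 × 2 × 8 = 64
  #5: 6 × 5 × 7 = 210
  #6: 8 × 8 × 9 = 576
  #7: 4 × 8 × 5 = 160
RPN > 167: #3 (288), #5 (210), #6 (576).
Sum: 288 + 210 + 576 = 1074.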